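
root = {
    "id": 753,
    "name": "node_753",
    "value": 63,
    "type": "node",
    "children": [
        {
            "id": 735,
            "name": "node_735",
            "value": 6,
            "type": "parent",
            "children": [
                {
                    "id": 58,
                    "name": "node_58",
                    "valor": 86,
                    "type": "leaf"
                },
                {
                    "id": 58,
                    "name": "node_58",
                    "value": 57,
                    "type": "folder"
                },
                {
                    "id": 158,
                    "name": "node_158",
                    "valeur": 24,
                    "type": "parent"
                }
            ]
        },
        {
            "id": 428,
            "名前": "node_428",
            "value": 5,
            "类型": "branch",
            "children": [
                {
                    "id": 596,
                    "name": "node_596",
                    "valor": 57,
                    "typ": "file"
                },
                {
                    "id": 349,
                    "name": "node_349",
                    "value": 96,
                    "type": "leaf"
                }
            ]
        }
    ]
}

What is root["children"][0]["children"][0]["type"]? "leaf"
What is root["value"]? 63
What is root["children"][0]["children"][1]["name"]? "node_58"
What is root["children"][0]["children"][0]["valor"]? 86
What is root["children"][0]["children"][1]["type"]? "folder"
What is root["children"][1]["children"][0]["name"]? "node_596"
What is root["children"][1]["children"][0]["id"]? 596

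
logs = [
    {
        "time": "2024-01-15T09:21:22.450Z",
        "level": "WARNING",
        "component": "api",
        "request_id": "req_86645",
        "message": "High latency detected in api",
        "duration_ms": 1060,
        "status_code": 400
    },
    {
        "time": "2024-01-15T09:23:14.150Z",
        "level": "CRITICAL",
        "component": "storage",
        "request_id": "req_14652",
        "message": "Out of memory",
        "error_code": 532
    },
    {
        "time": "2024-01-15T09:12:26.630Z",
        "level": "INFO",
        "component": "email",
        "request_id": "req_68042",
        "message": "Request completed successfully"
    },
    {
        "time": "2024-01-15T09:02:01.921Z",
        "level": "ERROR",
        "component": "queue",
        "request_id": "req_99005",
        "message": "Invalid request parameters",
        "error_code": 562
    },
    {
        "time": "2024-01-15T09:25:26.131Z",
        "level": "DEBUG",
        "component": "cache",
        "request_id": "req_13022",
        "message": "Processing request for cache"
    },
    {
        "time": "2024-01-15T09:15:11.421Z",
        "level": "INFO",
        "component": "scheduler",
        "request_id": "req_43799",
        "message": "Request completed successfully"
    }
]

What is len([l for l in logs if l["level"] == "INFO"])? 2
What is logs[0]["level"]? "WARNING"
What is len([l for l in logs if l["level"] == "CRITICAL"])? 1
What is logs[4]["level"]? "DEBUG"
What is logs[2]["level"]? "INFO"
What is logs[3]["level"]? "ERROR"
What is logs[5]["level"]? "INFO"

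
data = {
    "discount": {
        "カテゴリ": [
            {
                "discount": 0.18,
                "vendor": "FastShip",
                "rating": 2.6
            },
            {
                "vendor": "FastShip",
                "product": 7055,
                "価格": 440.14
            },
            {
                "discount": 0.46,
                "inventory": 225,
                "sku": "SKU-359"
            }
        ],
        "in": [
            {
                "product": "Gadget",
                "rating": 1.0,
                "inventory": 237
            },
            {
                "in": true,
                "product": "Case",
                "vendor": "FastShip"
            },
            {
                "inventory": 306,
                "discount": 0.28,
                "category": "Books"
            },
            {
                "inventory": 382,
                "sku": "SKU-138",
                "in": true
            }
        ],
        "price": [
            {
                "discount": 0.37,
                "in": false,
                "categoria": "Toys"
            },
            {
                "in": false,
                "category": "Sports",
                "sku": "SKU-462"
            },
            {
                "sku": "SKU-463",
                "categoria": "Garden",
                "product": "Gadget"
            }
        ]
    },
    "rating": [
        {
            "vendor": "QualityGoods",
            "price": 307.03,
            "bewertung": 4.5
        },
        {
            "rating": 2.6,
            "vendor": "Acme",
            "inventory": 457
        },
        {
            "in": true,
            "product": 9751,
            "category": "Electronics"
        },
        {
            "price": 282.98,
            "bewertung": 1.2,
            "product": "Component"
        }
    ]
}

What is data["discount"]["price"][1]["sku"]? "SKU-462"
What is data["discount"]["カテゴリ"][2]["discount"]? 0.46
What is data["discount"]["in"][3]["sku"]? "SKU-138"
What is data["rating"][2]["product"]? 9751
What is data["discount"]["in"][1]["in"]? True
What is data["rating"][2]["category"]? "Electronics"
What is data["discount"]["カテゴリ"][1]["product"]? 7055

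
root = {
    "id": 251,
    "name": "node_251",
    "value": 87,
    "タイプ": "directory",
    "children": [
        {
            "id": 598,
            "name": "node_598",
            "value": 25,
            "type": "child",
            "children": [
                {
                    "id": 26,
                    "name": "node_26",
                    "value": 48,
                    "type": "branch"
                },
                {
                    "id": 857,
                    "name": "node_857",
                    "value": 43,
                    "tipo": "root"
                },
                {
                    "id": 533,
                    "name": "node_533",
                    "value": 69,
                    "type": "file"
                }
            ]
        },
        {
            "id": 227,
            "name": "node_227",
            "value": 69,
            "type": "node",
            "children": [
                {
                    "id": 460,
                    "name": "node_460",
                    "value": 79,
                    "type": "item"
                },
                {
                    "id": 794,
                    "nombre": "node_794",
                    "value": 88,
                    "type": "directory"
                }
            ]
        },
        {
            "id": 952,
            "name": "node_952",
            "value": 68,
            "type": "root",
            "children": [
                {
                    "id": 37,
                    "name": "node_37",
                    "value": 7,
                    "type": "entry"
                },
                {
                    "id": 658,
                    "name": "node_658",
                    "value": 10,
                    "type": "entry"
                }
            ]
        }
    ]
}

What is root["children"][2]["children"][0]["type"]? "entry"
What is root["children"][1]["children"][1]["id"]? 794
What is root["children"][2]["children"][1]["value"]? 10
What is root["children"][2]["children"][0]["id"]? 37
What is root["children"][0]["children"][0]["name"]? "node_26"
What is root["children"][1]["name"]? "node_227"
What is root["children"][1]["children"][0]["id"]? 460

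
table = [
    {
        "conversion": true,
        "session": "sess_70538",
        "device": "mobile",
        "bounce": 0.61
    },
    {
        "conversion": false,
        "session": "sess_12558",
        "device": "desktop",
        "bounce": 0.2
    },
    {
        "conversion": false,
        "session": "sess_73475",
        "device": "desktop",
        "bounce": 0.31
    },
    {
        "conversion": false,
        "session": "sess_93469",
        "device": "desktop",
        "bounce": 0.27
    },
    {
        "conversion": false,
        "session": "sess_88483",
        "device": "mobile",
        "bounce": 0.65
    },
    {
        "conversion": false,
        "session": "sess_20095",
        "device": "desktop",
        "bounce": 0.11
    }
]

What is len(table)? 6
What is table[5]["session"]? "sess_20095"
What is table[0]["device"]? "mobile"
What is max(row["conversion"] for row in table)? True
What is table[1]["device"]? "desktop"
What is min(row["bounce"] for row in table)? 0.11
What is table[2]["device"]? "desktop"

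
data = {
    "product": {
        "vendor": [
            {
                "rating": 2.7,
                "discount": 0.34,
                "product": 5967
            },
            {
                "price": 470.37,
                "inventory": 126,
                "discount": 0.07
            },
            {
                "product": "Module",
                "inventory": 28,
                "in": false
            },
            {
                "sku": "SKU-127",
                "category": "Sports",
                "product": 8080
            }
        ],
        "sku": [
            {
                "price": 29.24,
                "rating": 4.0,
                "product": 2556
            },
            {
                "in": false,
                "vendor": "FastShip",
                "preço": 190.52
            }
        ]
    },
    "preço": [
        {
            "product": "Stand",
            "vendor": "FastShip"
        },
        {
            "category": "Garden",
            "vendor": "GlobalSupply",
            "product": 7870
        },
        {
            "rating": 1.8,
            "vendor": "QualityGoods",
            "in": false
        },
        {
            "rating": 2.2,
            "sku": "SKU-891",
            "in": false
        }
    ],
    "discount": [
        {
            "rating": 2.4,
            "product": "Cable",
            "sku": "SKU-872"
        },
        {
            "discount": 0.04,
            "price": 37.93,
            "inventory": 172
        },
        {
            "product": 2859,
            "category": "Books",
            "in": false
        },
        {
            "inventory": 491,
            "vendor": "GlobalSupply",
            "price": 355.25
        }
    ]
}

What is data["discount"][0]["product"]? "Cable"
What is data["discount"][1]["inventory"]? 172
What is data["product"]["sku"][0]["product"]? 2556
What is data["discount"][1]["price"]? 37.93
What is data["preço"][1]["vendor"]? "GlobalSupply"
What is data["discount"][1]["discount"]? 0.04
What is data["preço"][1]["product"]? 7870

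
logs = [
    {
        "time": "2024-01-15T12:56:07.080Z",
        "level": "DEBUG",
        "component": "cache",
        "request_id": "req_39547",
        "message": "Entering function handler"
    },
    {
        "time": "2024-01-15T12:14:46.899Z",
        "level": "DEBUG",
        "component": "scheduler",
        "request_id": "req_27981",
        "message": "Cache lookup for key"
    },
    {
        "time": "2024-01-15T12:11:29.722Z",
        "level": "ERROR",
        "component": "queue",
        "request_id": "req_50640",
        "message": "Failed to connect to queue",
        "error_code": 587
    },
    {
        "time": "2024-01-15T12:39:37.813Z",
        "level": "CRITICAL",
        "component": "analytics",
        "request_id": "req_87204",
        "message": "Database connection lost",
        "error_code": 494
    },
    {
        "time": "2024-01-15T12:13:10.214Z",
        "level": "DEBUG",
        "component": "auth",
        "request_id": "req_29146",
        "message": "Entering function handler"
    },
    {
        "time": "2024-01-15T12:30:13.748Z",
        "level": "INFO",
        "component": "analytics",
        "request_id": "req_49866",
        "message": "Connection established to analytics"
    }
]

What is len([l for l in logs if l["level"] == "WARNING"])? 0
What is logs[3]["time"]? "2024-01-15T12:39:37.813Z"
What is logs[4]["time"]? "2024-01-15T12:13:10.214Z"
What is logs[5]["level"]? "INFO"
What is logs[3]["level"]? "CRITICAL"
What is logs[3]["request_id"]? "req_87204"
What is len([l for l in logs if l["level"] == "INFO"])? 1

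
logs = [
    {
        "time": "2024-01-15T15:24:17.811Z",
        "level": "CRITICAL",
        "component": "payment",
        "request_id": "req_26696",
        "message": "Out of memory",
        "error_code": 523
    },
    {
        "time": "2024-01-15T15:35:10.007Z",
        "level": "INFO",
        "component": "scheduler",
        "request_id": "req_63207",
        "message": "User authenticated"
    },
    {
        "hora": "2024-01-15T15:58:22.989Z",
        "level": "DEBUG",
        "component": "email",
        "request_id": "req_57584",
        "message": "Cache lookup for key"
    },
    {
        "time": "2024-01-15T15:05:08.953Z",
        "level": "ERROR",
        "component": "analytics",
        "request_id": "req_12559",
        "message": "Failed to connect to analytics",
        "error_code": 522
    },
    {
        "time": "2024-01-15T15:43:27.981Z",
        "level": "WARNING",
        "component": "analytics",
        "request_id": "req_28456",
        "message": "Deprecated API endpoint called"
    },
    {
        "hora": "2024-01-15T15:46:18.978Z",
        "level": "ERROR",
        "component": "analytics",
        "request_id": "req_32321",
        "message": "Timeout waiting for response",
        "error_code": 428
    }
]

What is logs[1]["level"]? "INFO"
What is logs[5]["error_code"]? 428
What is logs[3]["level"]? "ERROR"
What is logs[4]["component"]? "analytics"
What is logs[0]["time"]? "2024-01-15T15:24:17.811Z"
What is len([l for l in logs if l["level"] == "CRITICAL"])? 1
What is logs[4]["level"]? "WARNING"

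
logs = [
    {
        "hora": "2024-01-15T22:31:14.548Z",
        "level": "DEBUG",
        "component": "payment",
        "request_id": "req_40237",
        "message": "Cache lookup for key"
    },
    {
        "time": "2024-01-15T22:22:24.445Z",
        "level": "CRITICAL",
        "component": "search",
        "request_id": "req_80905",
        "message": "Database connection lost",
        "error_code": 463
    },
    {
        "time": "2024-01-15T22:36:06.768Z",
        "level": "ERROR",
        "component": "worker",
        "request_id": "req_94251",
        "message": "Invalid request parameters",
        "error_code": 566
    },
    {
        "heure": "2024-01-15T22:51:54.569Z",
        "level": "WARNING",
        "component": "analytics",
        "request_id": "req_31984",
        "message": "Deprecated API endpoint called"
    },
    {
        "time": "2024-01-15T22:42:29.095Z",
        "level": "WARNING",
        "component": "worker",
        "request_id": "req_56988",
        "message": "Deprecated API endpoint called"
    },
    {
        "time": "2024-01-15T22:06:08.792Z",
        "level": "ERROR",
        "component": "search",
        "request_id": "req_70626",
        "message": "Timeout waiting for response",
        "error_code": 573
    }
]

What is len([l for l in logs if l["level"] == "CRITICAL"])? 1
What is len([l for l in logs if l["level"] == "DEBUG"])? 1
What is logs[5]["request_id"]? "req_70626"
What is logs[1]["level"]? "CRITICAL"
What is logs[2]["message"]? "Invalid request parameters"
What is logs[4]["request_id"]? "req_56988"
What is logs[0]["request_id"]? "req_40237"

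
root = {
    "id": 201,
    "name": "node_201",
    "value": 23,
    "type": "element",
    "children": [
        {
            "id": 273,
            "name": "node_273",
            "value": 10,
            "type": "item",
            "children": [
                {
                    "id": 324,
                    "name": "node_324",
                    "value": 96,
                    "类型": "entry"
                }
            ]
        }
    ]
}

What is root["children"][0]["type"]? "item"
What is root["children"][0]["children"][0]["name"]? "node_324"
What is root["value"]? 23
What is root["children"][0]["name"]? "node_273"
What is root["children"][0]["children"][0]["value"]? 96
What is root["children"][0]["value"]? 10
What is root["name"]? "node_201"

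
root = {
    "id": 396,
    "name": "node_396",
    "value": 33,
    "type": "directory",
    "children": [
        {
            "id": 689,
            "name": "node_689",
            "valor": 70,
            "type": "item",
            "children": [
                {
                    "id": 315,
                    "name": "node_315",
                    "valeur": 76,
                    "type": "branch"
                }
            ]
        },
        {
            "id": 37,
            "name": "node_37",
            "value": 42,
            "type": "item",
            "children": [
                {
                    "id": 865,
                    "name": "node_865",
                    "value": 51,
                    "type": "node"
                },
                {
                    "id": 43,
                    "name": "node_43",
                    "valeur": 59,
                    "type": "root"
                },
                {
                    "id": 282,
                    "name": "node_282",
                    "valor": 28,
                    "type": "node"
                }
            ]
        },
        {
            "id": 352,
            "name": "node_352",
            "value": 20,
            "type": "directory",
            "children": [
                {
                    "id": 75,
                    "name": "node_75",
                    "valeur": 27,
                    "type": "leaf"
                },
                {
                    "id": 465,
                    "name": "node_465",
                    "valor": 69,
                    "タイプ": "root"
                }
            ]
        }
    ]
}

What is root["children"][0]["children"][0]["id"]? 315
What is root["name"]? "node_396"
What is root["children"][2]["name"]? "node_352"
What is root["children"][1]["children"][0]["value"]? 51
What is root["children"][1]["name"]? "node_37"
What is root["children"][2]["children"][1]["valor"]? 69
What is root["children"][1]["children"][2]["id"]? 282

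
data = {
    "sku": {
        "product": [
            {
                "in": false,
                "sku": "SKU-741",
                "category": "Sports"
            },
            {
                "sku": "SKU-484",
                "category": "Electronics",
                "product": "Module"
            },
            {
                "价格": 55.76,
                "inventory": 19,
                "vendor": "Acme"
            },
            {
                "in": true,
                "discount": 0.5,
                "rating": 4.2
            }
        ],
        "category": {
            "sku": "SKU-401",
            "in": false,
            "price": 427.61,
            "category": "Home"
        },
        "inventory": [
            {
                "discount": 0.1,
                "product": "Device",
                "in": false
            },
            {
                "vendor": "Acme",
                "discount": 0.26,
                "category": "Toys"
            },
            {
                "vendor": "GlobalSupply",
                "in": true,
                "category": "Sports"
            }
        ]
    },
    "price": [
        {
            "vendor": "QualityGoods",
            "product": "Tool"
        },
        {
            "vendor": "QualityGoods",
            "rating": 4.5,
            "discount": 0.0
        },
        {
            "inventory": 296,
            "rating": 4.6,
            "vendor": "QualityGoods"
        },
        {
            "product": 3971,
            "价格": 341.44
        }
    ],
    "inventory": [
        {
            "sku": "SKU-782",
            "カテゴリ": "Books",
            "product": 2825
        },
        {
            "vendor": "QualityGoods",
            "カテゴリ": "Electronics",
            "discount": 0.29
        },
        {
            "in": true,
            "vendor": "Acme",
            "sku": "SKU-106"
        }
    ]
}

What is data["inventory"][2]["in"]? True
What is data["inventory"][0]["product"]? 2825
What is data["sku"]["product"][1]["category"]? "Electronics"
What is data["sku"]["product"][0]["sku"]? "SKU-741"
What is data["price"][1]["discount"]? 0.0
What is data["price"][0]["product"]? "Tool"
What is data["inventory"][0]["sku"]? "SKU-782"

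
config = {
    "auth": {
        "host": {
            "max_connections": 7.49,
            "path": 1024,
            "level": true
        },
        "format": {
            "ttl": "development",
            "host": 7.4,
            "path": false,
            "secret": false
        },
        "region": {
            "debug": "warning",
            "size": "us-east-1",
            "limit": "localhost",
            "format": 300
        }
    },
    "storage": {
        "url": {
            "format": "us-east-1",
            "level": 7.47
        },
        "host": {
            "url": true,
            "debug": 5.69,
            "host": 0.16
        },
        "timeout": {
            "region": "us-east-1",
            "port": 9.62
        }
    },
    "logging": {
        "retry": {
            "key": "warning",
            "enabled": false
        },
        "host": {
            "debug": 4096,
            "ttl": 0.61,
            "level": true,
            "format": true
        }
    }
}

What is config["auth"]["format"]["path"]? False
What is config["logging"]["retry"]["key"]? "warning"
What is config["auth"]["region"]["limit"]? "localhost"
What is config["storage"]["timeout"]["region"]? "us-east-1"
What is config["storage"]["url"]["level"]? 7.47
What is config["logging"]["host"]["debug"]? 4096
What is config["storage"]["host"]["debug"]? 5.69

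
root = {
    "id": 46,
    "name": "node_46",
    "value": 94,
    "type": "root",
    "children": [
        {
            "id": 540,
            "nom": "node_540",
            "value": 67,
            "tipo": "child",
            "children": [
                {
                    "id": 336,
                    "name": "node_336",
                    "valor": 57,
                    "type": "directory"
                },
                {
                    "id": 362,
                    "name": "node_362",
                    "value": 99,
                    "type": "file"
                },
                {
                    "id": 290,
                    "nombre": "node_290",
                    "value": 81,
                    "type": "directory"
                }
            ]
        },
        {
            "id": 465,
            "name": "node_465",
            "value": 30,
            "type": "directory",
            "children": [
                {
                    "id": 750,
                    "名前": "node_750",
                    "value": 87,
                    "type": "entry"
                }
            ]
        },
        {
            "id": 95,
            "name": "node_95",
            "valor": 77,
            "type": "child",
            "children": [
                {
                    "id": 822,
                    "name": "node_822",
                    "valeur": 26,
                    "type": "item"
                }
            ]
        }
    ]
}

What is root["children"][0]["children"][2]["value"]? 81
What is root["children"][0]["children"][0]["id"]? 336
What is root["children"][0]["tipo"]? "child"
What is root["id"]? 46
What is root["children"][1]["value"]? 30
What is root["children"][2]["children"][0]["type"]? "item"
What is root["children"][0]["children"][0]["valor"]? 57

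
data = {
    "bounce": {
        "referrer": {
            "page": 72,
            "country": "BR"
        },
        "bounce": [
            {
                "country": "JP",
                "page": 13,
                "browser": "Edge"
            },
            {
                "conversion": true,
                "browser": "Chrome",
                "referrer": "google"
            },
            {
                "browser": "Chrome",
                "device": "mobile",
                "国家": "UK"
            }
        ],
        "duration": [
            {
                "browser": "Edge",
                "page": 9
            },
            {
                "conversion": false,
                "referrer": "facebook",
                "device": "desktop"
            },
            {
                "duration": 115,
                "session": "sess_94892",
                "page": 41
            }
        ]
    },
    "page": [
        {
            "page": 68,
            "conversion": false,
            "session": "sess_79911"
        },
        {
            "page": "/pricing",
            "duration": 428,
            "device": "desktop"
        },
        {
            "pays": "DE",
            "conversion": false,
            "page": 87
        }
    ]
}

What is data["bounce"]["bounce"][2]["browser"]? "Chrome"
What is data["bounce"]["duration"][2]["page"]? 41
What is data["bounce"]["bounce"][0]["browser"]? "Edge"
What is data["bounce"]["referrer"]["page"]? 72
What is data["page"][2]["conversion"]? False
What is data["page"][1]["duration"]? 428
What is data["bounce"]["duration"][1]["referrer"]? "facebook"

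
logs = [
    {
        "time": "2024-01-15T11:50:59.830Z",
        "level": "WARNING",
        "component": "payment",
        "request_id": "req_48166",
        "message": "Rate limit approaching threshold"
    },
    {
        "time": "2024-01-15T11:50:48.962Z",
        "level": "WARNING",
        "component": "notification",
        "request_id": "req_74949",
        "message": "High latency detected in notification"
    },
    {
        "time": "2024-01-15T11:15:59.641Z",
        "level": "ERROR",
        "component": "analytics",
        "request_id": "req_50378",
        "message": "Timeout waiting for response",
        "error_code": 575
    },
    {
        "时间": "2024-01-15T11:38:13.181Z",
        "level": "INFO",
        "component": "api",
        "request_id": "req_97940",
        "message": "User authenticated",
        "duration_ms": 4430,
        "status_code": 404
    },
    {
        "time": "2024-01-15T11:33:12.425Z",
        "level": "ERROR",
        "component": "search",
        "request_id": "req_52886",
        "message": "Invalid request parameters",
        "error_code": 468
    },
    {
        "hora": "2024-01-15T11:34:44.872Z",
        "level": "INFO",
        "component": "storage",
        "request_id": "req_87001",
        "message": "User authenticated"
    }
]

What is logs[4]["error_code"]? 468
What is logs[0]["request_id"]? "req_48166"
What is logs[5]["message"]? "User authenticated"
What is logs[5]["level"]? "INFO"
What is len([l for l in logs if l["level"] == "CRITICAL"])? 0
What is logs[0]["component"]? "payment"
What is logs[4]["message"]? "Invalid request parameters"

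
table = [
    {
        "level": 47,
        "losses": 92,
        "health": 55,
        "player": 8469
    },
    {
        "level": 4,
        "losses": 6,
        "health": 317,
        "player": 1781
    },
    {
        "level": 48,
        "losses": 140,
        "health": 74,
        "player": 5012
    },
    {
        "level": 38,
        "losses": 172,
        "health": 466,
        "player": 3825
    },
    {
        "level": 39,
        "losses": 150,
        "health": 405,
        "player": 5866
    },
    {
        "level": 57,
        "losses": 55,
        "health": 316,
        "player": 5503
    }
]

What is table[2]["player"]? 5012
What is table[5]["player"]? 5503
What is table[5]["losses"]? 55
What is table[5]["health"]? 316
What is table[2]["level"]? 48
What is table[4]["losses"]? 150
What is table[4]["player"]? 5866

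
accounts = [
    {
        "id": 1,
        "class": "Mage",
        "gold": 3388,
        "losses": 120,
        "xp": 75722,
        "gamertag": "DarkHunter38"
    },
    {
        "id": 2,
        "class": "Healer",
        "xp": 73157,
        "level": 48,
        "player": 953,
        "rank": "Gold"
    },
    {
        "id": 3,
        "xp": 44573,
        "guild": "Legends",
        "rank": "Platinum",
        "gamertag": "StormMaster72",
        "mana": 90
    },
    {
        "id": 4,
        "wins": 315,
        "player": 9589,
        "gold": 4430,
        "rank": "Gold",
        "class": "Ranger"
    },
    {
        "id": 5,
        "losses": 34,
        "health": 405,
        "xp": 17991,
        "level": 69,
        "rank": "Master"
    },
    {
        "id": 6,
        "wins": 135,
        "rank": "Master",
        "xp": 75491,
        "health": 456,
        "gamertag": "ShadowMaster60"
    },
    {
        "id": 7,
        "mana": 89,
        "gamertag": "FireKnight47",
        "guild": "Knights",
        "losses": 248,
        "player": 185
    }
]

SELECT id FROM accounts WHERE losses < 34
[]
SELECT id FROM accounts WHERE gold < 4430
[1]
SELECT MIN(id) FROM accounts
1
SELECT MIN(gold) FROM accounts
3388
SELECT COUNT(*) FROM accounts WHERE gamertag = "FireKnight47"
1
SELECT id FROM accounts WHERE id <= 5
[1, 2, 3, 4, 5]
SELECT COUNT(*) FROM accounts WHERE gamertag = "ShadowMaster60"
1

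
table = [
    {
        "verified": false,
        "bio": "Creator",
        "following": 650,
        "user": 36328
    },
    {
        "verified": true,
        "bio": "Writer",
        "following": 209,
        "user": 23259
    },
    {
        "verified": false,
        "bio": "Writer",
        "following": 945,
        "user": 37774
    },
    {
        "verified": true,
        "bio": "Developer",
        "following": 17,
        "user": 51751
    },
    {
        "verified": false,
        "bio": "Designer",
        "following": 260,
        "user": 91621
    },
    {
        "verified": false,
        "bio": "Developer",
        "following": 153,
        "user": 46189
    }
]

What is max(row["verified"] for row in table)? True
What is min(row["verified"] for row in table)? False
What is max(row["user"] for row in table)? 91621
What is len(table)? 6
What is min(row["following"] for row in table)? 17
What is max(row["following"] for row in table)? 945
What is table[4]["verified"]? False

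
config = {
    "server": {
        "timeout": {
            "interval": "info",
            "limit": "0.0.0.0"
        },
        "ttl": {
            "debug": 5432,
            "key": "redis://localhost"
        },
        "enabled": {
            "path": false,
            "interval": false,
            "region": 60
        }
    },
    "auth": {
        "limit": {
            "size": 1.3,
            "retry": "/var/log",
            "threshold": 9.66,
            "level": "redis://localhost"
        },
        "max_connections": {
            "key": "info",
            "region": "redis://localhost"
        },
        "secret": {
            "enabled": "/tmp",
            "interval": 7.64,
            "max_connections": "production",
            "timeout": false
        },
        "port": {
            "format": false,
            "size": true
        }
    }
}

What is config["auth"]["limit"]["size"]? 1.3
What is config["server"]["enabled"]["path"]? False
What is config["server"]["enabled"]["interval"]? False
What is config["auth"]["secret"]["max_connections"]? "production"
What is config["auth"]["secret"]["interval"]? 7.64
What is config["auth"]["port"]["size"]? True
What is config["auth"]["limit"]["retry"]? "/var/log"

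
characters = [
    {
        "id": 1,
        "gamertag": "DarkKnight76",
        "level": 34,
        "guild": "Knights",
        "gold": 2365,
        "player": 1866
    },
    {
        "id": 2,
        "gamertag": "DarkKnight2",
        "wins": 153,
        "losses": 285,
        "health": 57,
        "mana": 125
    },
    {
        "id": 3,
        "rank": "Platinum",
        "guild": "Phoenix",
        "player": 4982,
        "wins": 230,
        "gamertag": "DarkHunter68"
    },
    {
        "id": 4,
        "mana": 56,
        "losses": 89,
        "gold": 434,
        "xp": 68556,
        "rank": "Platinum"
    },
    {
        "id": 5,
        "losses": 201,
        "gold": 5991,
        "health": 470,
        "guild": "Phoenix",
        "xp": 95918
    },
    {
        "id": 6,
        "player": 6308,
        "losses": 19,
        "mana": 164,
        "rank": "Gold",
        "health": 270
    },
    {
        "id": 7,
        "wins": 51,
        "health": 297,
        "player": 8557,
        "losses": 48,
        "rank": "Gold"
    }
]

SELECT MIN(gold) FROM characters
434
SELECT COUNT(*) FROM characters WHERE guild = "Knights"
1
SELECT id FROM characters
[1, 2, 3, 4, 5, 6, 7]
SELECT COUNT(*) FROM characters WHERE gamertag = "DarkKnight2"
1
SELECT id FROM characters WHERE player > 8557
[]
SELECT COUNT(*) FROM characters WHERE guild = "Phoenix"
2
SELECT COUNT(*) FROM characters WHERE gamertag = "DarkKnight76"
1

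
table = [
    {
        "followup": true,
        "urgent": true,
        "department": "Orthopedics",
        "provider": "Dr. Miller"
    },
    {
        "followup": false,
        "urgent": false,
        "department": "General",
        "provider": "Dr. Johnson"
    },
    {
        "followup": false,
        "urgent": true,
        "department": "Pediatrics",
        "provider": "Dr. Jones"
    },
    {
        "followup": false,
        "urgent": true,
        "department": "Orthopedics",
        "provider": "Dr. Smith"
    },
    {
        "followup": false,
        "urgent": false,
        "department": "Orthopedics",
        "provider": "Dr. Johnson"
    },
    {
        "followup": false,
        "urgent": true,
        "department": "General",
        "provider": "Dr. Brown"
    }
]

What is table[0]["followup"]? True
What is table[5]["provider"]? "Dr. Brown"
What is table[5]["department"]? "General"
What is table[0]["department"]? "Orthopedics"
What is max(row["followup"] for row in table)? True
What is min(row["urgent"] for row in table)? False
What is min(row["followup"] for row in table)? False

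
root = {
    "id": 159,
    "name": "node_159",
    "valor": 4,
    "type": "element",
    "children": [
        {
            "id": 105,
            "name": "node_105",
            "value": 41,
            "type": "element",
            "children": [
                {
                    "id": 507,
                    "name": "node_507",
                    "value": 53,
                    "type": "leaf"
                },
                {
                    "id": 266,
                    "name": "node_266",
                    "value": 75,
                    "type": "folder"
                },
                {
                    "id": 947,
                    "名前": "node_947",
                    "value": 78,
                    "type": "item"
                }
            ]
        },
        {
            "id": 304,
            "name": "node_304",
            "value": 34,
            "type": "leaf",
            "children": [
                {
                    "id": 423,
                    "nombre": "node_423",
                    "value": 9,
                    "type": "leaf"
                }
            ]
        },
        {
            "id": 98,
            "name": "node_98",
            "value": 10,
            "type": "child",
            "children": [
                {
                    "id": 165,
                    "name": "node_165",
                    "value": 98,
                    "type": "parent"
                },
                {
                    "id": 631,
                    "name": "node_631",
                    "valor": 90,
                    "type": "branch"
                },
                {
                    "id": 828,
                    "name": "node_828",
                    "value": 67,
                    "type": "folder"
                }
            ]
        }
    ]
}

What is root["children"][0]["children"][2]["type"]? "item"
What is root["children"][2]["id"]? 98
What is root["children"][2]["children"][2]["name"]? "node_828"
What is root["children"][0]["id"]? 105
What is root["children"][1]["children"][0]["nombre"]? "node_423"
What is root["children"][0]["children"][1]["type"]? "folder"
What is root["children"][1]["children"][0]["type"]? "leaf"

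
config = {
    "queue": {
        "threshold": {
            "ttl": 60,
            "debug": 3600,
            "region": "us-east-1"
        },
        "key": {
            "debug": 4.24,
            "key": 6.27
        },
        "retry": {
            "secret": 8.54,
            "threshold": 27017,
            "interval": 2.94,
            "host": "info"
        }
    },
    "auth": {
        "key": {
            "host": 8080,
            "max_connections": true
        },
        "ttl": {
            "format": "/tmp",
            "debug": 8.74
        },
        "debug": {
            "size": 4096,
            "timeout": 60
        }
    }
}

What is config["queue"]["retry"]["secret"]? 8.54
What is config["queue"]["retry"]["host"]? "info"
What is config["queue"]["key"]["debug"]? 4.24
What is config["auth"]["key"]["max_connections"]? True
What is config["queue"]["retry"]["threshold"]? 27017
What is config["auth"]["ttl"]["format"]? "/tmp"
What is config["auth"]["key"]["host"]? 8080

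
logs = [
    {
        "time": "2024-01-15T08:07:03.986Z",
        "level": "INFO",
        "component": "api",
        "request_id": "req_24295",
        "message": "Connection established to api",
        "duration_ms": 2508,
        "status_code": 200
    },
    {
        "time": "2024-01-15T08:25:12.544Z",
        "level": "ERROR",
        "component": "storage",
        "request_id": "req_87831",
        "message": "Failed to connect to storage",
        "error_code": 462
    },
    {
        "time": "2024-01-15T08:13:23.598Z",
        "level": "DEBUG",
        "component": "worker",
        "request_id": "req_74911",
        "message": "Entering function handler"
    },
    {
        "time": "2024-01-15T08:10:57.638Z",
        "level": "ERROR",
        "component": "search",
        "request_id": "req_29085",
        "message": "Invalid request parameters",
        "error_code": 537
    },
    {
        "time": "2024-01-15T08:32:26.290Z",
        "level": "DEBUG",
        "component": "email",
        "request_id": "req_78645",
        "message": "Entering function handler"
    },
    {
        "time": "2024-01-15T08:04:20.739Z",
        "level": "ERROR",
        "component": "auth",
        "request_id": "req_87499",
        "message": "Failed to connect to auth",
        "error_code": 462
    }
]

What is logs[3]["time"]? "2024-01-15T08:10:57.638Z"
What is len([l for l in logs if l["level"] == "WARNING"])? 0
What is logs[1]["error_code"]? 462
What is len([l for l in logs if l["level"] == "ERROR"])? 3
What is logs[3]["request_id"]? "req_29085"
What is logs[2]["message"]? "Entering function handler"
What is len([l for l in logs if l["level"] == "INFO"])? 1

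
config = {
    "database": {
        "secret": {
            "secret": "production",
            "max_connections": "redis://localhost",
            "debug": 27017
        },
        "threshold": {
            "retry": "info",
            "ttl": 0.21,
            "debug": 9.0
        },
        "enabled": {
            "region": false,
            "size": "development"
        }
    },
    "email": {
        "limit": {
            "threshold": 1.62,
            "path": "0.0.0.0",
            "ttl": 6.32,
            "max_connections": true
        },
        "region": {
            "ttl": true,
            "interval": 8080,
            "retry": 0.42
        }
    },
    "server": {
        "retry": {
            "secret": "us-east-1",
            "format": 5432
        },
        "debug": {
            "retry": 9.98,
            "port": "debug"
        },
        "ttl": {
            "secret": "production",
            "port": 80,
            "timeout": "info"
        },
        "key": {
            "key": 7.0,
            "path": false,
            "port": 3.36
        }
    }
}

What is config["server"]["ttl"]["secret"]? "production"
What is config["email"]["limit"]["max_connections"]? True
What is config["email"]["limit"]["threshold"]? 1.62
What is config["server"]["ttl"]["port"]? 80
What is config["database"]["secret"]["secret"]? "production"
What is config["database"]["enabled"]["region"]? False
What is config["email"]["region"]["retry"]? 0.42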